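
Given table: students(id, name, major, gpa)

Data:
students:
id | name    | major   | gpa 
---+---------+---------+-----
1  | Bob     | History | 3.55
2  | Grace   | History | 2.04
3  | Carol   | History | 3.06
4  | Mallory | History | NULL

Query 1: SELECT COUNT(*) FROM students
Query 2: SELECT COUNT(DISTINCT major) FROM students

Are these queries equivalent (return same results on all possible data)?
No, not equivalent

Query 1 returns: [(4,)]
Query 2 returns: [(1,)]

Reason: COUNT(*) counts rows, COUNT(DISTINCT major) counts unique majors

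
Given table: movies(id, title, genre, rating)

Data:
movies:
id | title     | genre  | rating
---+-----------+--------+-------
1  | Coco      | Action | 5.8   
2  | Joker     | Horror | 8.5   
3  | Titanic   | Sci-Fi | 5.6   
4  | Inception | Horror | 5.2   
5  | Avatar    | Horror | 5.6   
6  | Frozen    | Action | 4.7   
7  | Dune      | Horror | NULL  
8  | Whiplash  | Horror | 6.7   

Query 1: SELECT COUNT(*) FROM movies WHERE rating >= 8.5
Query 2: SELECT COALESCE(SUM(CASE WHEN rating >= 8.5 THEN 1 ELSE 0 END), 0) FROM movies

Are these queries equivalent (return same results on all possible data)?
Yes, equivalent

Both queries return: [(1,)]

Reason: COUNT with WHERE vs conditional SUM (COALESCE handles empty-table NULL)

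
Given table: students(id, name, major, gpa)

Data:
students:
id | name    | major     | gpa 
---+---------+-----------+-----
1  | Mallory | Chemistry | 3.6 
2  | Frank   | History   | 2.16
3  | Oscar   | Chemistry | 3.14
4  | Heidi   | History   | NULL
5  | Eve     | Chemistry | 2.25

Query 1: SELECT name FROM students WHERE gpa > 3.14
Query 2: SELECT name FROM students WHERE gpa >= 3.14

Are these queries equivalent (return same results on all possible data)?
No, not equivalent

Query 1 returns: [('Mallory',)]
Query 2 returns: [('Mallory',), ('Oscar',)]

Reason: > vs >= gives different results when gpa = 3.14 exists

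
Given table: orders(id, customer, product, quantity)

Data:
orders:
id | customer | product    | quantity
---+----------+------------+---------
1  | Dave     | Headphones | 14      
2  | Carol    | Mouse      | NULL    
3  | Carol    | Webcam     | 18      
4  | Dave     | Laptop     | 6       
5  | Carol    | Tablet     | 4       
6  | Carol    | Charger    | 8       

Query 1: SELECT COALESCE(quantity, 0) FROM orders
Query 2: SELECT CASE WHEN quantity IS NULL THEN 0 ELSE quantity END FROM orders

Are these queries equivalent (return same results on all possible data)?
Yes, equivalent

Both queries return: [(0,), (4,), (6,), (8,), (14,), (18,)]

Reason: COALESCE vs CASE for NULL handling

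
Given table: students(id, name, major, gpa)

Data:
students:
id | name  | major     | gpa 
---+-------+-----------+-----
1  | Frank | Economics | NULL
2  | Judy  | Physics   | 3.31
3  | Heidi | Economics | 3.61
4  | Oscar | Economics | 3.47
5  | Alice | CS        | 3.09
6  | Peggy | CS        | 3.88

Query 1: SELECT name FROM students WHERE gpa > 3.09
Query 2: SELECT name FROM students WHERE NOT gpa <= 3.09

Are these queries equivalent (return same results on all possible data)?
Yes, equivalent

Both queries return: [('Heidi',), ('Judy',), ('Oscar',), ('Peggy',)]

Reason: Both filter gpa > 3.09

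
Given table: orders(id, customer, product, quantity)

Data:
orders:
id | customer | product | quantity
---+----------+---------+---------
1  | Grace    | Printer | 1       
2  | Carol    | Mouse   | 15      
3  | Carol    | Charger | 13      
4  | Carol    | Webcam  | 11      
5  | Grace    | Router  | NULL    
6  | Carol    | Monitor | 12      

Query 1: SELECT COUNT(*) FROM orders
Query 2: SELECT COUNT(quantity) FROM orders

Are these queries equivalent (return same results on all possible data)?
No, not equivalent

Query 1 returns: [(6,)]
Query 2 returns: [(5,)]

Reason: COUNT(*) includes NULLs, COUNT(column) excludes them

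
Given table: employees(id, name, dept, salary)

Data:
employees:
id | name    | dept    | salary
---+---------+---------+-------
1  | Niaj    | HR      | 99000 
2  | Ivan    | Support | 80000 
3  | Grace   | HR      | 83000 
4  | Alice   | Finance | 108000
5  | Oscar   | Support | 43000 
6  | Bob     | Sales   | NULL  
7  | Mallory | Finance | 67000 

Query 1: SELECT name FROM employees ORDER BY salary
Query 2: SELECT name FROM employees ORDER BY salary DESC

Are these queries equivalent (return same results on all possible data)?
No, not equivalent

Query 1 returns: [('Bob',), ('Oscar',), ('Mallory',), ('Ivan',), ('Grace',), ('Niaj',), ('Alice',)]
Query 2 returns: [('Alice',), ('Niaj',), ('Grace',), ('Ivan',), ('Mallory',), ('Oscar',), ('Bob',)]

Reason: ASC vs DESC gives opposite ordering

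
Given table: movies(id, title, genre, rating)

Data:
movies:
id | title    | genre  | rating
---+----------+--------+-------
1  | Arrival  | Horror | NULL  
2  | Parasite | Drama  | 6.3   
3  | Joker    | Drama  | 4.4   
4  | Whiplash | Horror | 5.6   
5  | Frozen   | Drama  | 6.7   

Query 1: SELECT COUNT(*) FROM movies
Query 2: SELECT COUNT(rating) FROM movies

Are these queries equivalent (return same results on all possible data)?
No, not equivalent

Query 1 returns: [(5,)]
Query 2 returns: [(4,)]

Reason: COUNT(*) includes NULLs, COUNT(column) excludes them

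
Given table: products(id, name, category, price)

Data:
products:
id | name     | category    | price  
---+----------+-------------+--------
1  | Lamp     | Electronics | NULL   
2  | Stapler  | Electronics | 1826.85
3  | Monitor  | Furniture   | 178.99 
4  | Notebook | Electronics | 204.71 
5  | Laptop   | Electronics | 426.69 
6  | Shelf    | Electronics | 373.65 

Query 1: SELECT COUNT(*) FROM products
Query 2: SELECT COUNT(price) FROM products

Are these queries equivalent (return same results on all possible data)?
No, not equivalent

Query 1 returns: [(6,)]
Query 2 returns: [(5,)]

Reason: COUNT(*) includes NULLs, COUNT(column) excludes them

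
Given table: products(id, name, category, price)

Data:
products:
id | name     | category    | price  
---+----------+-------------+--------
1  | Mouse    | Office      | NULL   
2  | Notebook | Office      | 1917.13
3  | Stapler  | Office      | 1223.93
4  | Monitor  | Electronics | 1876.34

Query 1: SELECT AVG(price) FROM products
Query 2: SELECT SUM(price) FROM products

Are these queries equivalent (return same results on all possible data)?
No, not equivalent

Query 1 returns: [(1672.4666666666665,)]
Query 2 returns: [(5017.4,)]

Reason: AVG vs SUM give different aggregate values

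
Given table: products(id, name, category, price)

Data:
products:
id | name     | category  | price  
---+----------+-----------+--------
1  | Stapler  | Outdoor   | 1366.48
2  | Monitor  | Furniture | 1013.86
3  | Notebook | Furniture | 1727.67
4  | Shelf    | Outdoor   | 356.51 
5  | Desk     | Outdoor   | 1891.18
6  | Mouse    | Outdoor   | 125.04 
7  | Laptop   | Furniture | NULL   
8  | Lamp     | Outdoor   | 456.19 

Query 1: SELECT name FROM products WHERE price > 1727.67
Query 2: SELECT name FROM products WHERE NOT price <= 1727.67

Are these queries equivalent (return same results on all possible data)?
Yes, equivalent

Both queries return: [('Desk',)]

Reason: Both filter price > 1727.67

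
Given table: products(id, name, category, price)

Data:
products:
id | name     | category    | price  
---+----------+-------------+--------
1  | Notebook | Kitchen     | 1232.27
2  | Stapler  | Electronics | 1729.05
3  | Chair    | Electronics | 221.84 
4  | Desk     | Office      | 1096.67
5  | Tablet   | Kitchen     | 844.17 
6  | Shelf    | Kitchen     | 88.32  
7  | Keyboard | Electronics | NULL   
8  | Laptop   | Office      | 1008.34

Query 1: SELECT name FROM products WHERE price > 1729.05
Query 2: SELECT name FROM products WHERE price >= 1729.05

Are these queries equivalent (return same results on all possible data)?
No, not equivalent

Query 1 returns: []
Query 2 returns: [('Stapler',)]

Reason: > vs >= gives different results when price = 1729.05 exists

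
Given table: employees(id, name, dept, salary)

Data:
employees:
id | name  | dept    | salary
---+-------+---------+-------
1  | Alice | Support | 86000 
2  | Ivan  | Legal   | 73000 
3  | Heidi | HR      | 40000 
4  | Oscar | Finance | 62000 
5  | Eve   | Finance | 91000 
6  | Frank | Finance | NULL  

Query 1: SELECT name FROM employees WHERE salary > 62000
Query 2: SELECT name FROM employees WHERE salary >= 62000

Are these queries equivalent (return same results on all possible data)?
No, not equivalent

Query 1 returns: [('Alice',), ('Ivan',), ('Eve',)]
Query 2 returns: [('Alice',), ('Ivan',), ('Oscar',), ('Eve',)]

Reason: > vs >= gives different results when salary = 62000 exists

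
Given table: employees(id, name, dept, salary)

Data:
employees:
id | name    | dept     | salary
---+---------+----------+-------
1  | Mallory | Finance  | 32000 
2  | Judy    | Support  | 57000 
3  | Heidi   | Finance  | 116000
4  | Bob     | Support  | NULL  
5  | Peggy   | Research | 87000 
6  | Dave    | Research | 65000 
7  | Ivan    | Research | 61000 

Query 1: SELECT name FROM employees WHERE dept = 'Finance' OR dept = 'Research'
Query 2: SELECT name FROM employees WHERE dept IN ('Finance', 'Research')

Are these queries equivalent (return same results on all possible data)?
Yes, equivalent

Both queries return: [('Dave',), ('Heidi',), ('Ivan',), ('Mallory',), ('Peggy',)]

Reason: OR vs IN are equivalent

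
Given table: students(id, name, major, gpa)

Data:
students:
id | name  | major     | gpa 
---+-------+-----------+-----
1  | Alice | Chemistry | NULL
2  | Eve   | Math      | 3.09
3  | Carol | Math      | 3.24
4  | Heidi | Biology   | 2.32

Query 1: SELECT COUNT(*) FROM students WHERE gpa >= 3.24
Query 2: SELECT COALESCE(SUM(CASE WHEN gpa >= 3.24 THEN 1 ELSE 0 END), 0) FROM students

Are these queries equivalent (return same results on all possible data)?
Yes, equivalent

Both queries return: [(1,)]

Reason: COUNT with WHERE vs conditional SUM (COALESCE handles empty-table NULL)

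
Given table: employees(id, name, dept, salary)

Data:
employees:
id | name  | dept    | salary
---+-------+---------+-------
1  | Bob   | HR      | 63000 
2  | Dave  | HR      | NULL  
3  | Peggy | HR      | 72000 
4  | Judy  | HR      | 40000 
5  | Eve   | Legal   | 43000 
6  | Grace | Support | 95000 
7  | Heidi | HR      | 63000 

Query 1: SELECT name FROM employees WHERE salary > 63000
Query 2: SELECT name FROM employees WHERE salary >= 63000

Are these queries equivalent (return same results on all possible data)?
No, not equivalent

Query 1 returns: [('Peggy',), ('Grace',)]
Query 2 returns: [('Bob',), ('Peggy',), ('Grace',), ('Heidi',)]

Reason: > vs >= gives different results when salary = 63000 exists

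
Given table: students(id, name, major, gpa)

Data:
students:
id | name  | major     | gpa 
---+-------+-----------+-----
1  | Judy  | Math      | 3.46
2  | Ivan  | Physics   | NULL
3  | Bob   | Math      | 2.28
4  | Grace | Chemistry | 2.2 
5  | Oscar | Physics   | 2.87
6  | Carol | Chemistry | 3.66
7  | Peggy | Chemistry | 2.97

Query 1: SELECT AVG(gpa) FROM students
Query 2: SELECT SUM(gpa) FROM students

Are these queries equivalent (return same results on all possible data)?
No, not equivalent

Query 1 returns: [(2.9066666666666667,)]
Query 2 returns: [(17.44,)]

Reason: AVG vs SUM give different aggregate values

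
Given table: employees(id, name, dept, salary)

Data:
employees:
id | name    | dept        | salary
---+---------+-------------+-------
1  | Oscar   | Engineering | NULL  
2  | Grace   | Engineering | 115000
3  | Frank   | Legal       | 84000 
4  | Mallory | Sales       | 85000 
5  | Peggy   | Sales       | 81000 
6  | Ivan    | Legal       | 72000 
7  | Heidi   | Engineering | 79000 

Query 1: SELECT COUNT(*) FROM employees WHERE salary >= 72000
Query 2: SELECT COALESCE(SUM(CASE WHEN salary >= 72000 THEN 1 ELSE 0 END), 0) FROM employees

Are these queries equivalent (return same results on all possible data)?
Yes, equivalent

Both queries return: [(6,)]

Reason: COUNT with WHERE vs conditional SUM (COALESCE handles empty-table NULL)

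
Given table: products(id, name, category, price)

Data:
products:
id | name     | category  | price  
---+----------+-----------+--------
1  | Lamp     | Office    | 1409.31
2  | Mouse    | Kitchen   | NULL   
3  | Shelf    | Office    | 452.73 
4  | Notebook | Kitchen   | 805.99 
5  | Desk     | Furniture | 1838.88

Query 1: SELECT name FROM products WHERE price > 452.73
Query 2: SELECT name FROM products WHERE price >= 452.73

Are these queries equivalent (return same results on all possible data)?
No, not equivalent

Query 1 returns: [('Lamp',), ('Notebook',), ('Desk',)]
Query 2 returns: [('Lamp',), ('Shelf',), ('Notebook',), ('Desk',)]

Reason: > vs >= gives different results when price = 452.73 exists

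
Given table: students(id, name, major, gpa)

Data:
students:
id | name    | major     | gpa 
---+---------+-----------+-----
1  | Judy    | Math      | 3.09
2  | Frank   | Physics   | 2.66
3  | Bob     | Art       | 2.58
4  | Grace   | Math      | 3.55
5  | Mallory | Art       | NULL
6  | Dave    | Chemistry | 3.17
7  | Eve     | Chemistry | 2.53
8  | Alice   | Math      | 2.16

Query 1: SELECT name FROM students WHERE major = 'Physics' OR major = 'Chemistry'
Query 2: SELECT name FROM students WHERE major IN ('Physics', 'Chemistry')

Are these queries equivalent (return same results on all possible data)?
Yes, equivalent

Both queries return: [('Dave',), ('Eve',), ('Frank',)]

Reason: OR vs IN are equivalent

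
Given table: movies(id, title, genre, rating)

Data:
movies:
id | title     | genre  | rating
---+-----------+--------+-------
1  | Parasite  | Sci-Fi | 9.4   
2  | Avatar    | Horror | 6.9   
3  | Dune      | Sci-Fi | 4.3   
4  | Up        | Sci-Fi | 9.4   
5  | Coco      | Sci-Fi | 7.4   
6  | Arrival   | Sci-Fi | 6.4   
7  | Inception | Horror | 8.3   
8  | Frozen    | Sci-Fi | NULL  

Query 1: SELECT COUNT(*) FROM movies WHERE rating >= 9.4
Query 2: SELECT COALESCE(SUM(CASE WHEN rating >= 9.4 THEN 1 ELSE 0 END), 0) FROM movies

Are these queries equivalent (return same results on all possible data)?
Yes, equivalent

Both queries return: [(2,)]

Reason: COUNT with WHERE vs conditional SUM (COALESCE handles empty-table NULL)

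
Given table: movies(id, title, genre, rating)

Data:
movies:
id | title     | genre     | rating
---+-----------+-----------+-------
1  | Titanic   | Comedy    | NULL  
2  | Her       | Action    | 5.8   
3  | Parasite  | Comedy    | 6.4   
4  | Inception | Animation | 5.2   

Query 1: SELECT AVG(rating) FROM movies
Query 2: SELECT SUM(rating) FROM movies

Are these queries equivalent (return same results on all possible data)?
No, not equivalent

Query 1 returns: [(5.8,)]
Query 2 returns: [(17.4,)]

Reason: AVG vs SUM give different aggregate values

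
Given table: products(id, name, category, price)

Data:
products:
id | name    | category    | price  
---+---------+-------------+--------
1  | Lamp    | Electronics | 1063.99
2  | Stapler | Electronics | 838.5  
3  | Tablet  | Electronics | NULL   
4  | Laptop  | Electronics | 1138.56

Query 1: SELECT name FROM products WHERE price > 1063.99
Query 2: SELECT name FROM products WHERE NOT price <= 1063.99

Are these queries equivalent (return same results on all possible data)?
Yes, equivalent

Both queries return: [('Laptop',)]

Reason: Both filter price > 1063.99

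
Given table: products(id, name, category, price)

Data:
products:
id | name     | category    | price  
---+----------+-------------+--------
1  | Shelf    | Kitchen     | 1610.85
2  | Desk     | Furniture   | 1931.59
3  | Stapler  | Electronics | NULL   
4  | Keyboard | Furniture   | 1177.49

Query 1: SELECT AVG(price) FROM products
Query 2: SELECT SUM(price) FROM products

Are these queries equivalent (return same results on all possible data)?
No, not equivalent

Query 1 returns: [(1573.3100000000002,)]
Query 2 returns: [(4719.93,)]

Reason: AVG vs SUM give different aggregate values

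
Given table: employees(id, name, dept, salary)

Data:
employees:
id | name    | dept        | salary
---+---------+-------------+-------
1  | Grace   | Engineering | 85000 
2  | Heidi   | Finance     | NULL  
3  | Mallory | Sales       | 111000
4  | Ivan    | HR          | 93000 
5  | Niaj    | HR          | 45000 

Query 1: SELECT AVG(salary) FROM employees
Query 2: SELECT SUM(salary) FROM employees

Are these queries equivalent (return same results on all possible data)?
No, not equivalent

Query 1 returns: [(83500.0,)]
Query 2 returns: [(334000,)]

Reason: AVG vs SUM give different aggregate values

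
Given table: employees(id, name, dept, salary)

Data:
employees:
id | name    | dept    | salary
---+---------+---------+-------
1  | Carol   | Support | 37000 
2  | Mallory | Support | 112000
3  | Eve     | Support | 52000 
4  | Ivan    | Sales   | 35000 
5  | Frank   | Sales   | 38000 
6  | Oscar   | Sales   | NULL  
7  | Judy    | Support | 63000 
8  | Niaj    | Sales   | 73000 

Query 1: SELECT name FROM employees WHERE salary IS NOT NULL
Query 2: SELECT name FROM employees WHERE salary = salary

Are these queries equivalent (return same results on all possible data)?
Yes, equivalent

Both queries return: [('Carol',), ('Eve',), ('Frank',), ('Ivan',), ('Judy',), ('Mallory',), ('Niaj',)]

Reason: IS NOT NULL vs self-equality (both exclude NULLs)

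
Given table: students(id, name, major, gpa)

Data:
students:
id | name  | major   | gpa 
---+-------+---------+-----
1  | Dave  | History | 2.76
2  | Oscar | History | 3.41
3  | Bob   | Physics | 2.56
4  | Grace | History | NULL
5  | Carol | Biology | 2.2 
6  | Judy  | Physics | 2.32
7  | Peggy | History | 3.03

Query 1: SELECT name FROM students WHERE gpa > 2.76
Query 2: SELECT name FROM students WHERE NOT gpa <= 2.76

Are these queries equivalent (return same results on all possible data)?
Yes, equivalent

Both queries return: [('Oscar',), ('Peggy',)]

Reason: Both filter gpa > 2.76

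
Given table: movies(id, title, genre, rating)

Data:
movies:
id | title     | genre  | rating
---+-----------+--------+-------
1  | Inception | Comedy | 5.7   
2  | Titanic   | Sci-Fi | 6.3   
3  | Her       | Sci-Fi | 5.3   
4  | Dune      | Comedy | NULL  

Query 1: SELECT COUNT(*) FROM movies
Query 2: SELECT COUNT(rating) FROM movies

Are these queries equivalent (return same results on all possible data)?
No, not equivalent

Query 1 returns: [(4,)]
Query 2 returns: [(3,)]

Reason: COUNT(*) includes NULLs, COUNT(column) excludes them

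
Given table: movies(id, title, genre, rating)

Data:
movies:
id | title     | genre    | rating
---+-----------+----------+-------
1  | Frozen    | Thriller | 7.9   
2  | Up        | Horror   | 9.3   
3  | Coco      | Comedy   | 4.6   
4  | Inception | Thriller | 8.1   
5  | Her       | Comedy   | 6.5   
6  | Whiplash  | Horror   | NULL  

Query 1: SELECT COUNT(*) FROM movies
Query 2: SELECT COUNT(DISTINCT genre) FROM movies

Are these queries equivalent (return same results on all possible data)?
No, not equivalent

Query 1 returns: [(6,)]
Query 2 returns: [(3,)]

Reason: COUNT(*) counts rows, COUNT(DISTINCT genre) counts unique genres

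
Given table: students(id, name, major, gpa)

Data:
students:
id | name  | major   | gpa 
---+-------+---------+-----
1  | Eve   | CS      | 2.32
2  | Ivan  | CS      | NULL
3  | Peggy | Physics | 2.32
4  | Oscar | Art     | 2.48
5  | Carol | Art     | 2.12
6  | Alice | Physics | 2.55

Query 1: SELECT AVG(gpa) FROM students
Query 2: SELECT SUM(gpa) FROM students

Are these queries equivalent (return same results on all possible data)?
No, not equivalent

Query 1 returns: [(2.3579999999999997,)]
Query 2 returns: [(11.79,)]

Reason: AVG vs SUM give different aggregate values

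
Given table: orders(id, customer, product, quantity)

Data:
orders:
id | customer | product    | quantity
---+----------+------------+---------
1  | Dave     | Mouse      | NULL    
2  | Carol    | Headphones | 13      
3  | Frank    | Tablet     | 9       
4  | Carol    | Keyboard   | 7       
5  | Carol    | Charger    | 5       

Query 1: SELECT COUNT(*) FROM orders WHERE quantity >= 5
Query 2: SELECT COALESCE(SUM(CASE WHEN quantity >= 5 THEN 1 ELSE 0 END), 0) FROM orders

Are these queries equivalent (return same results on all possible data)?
Yes, equivalent

Both queries return: [(4,)]

Reason: COUNT with WHERE vs conditional SUM (COALESCE handles empty-table NULL)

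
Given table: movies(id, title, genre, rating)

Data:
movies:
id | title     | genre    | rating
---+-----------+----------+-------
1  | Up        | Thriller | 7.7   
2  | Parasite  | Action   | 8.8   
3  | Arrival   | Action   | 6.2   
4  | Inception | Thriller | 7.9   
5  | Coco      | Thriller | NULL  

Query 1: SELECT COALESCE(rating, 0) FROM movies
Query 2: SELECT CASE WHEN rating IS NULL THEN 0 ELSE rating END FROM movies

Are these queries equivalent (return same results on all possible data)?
Yes, equivalent

Both queries return: [(0,), (6.2,), (7.7,), (7.9,), (8.8,)]

Reason: COALESCE vs CASE for NULL handling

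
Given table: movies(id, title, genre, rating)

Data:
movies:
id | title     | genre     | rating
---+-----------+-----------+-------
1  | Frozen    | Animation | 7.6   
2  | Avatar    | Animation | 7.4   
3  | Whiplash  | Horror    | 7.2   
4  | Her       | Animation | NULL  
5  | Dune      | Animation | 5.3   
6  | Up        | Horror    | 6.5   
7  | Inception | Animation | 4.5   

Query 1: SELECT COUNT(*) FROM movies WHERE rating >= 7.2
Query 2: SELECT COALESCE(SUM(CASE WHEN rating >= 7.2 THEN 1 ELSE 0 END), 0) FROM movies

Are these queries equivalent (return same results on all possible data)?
Yes, equivalent

Both queries return: [(3,)]

Reason: COUNT with WHERE vs conditional SUM (COALESCE handles empty-table NULL)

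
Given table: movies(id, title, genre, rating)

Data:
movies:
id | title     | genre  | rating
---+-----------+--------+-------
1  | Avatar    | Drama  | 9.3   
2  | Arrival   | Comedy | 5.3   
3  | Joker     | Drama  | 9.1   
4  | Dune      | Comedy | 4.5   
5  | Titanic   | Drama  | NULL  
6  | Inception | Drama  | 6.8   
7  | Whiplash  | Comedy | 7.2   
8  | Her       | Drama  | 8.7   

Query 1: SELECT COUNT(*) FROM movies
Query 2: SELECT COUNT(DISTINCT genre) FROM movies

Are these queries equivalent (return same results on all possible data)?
No, not equivalent

Query 1 returns: [(8,)]
Query 2 returns: [(2,)]

Reason: COUNT(*) counts rows, COUNT(DISTINCT genre) counts unique genres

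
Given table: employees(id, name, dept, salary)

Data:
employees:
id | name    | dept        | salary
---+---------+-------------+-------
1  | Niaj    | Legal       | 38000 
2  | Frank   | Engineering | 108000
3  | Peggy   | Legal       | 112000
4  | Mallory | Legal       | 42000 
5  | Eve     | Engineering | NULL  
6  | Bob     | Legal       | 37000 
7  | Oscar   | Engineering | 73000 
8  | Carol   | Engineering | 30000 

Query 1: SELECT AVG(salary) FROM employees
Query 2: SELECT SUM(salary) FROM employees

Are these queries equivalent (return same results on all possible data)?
No, not equivalent

Query 1 returns: [(62857.142857142855,)]
Query 2 returns: [(440000,)]

Reason: AVG vs SUM give different aggregate values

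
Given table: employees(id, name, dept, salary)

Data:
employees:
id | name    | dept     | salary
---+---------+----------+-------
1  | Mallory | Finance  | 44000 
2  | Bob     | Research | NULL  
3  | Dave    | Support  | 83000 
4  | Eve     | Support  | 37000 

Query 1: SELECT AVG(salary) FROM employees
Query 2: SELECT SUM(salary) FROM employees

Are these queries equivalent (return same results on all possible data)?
No, not equivalent

Query 1 returns: [(54666.666666666664,)]
Query 2 returns: [(164000,)]

Reason: AVG vs SUM give different aggregate values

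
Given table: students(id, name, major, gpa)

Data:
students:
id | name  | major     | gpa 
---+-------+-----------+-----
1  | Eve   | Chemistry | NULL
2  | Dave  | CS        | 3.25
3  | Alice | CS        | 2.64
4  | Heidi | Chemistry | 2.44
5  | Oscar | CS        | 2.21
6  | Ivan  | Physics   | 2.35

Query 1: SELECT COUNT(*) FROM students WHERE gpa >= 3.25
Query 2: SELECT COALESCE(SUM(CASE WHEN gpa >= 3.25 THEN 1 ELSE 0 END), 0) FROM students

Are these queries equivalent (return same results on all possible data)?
Yes, equivalent

Both queries return: [(1,)]

Reason: COUNT with WHERE vs conditional SUM (COALESCE handles empty-table NULL)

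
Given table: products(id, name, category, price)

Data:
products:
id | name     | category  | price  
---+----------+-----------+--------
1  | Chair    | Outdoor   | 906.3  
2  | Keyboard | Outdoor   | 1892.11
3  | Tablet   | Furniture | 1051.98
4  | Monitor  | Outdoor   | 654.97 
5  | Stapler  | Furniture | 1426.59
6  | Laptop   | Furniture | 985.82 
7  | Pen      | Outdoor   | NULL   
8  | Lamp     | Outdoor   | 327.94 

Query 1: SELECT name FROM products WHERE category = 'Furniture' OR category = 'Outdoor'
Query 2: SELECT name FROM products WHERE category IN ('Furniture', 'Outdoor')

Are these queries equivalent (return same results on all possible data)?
Yes, equivalent

Both queries return: [('Chair',), ('Keyboard',), ('Lamp',), ('Laptop',), ('Monitor',), ('Pen',), ('Stapler',), ('Tablet',)]

Reason: OR vs IN are equivalent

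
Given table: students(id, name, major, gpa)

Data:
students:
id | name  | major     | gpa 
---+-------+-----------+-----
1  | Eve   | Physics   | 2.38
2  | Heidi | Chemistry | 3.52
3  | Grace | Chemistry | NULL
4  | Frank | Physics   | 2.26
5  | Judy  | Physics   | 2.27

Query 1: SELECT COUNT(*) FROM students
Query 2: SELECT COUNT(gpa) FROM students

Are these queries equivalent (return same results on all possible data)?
No, not equivalent

Query 1 returns: [(5,)]
Query 2 returns: [(4,)]

Reason: COUNT(*) includes NULLs, COUNT(column) excludes them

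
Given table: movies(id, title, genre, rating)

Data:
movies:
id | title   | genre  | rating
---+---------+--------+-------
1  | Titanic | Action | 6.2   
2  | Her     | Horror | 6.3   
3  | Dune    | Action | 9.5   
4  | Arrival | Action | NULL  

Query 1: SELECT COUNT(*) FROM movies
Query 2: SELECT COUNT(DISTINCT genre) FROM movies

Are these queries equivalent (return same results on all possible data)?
No, not equivalent

Query 1 returns: [(4,)]
Query 2 returns: [(2,)]

Reason: COUNT(*) counts rows, COUNT(DISTINCT genre) counts unique genres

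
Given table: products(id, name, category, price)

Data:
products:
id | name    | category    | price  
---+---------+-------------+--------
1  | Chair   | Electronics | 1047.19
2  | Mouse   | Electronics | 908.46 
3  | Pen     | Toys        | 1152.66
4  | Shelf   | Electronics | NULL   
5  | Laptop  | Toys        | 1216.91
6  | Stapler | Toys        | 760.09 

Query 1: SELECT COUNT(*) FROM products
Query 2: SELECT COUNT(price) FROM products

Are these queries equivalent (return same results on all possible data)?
No, not equivalent

Query 1 returns: [(6,)]
Query 2 returns: [(5,)]

Reason: COUNT(*) includes NULLs, COUNT(column) excludes them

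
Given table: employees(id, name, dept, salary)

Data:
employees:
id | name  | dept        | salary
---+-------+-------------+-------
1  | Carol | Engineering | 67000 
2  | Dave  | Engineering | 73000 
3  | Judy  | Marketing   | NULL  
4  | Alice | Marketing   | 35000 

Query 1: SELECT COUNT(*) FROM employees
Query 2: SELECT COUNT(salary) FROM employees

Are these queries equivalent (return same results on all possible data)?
No, not equivalent

Query 1 returns: [(4,)]
Query 2 returns: [(3,)]

Reason: COUNT(*) includes NULLs, COUNT(column) excludes them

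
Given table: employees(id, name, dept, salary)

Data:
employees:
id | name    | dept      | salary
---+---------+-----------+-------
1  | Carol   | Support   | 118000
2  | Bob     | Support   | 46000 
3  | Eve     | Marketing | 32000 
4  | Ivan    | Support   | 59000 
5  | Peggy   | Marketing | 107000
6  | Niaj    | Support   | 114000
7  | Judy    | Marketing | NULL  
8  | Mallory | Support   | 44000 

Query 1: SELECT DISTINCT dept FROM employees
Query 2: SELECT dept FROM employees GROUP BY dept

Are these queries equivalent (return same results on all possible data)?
Yes, equivalent

Both queries return: [('Marketing',), ('Support',)]

Reason: Both get unique depts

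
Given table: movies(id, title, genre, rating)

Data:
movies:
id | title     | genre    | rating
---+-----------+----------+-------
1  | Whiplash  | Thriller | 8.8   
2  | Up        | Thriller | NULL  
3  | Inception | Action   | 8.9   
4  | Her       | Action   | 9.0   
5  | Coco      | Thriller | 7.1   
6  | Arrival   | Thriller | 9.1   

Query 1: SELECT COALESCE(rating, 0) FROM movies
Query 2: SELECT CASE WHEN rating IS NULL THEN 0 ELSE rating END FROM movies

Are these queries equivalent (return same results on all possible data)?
Yes, equivalent

Both queries return: [(0,), (7.1,), (8.8,), (8.9,), (9.0,), (9.1,)]

Reason: COALESCE vs CASE for NULL handling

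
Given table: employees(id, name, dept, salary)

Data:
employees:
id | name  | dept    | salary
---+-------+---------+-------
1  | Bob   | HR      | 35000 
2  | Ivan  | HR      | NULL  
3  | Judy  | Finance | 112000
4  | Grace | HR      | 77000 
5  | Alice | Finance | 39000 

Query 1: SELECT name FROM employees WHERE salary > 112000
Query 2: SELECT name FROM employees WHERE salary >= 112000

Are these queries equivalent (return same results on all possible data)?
No, not equivalent

Query 1 returns: []
Query 2 returns: [('Judy',)]

Reason: > vs >= gives different results when salary = 112000 exists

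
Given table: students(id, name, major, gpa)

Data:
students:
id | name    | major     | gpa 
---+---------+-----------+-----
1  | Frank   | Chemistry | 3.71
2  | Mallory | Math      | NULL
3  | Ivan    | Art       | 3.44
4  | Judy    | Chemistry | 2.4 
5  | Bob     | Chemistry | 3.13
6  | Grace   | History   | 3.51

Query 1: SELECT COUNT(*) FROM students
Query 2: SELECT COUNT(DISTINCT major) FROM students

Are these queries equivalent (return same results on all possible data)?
No, not equivalent

Query 1 returns: [(6,)]
Query 2 returns: [(4,)]

Reason: COUNT(*) counts rows, COUNT(DISTINCT major) counts unique majors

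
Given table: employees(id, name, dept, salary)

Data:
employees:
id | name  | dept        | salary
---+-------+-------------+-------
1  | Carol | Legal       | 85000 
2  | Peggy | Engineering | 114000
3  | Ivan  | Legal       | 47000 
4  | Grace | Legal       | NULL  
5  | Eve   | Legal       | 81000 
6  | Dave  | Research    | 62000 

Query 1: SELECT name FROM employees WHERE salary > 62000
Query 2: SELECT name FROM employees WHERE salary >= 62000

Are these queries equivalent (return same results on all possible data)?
No, not equivalent

Query 1 returns: [('Carol',), ('Peggy',), ('Eve',)]
Query 2 returns: [('Carol',), ('Peggy',), ('Eve',), ('Dave',)]

Reason: > vs >= gives different results when salary = 62000 exists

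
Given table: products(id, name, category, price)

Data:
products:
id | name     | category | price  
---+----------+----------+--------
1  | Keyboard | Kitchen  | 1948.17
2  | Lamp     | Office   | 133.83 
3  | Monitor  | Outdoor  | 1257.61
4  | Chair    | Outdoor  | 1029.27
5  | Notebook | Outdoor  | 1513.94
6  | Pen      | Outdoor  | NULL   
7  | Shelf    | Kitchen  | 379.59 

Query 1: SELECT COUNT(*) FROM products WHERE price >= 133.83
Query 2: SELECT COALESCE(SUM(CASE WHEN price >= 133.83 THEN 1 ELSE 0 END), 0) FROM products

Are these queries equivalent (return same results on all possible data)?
Yes, equivalent

Both queries return: [(6,)]

Reason: COUNT with WHERE vs conditional SUM (COALESCE handles empty-table NULL)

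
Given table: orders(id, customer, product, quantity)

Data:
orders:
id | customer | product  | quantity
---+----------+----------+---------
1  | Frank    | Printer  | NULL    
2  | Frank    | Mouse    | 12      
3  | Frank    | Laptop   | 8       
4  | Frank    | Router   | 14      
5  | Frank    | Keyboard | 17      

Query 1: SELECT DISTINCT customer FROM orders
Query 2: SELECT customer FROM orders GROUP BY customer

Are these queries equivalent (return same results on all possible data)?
Yes, equivalent

Both queries return: [('Frank',)]

Reason: Both get unique customers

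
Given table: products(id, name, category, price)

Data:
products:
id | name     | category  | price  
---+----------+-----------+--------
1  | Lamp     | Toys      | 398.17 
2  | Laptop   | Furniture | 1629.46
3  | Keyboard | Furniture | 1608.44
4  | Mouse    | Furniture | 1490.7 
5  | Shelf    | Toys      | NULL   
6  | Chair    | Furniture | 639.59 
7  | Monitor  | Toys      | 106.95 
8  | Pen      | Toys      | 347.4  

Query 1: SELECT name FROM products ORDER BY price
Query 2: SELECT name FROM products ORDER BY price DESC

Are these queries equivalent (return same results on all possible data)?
No, not equivalent

Query 1 returns: [('Shelf',), ('Monitor',), ('Pen',), ('Lamp',), ('Chair',), ('Mouse',), ('Keyboard',), ('Laptop',)]
Query 2 returns: [('Laptop',), ('Keyboard',), ('Mouse',), ('Chair',), ('Lamp',), ('Pen',), ('Monitor',), ('Shelf',)]

Reason: ASC vs DESC gives opposite ordering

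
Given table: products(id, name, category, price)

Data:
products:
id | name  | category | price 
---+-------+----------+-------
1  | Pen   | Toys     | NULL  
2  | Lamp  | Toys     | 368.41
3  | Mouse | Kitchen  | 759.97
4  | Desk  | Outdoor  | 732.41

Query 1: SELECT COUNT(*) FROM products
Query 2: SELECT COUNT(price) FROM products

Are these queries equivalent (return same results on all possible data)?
No, not equivalent

Query 1 returns: [(4,)]
Query 2 returns: [(3,)]

Reason: COUNT(*) includes NULLs, COUNT(column) excludes them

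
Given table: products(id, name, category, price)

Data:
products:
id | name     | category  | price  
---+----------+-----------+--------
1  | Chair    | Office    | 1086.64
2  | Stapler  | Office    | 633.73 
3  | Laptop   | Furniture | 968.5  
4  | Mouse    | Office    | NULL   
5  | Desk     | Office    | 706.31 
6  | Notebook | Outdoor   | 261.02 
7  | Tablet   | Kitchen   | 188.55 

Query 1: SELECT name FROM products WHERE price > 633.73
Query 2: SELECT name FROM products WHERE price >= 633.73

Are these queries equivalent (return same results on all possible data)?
No, not equivalent

Query 1 returns: [('Chair',), ('Laptop',), ('Desk',)]
Query 2 returns: [('Chair',), ('Stapler',), ('Laptop',), ('Desk',)]

Reason: > vs >= gives different results when price = 633.73 exists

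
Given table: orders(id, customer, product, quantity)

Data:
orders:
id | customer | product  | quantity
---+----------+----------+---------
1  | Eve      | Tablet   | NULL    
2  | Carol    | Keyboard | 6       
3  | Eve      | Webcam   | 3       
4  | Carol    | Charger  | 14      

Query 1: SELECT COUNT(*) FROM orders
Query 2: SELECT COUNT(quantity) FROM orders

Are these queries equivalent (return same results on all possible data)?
No, not equivalent

Query 1 returns: [(4,)]
Query 2 returns: [(3,)]

Reason: COUNT(*) includes NULLs, COUNT(column) excludes them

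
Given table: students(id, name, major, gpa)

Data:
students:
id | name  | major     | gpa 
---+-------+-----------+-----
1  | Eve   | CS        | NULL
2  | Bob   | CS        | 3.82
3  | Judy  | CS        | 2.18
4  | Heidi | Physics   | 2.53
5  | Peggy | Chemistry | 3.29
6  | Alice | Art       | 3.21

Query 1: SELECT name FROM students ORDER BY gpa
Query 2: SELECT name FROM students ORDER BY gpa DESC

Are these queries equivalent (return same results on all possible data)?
No, not equivalent

Query 1 returns: [('Eve',), ('Judy',), ('Heidi',), ('Alice',), ('Peggy',), ('Bob',)]
Query 2 returns: [('Bob',), ('Peggy',), ('Alice',), ('Heidi',), ('Judy',), ('Eve',)]

Reason: ASC vs DESC gives opposite ordering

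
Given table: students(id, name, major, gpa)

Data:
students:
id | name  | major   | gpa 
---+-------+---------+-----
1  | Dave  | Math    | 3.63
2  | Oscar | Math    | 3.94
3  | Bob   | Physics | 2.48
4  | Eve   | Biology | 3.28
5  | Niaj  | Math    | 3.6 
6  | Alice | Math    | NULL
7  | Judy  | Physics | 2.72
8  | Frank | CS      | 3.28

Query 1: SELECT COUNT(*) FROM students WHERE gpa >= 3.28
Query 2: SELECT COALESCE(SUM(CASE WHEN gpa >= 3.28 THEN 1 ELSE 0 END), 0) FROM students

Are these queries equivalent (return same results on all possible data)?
Yes, equivalent

Both queries return: [(5,)]

Reason: COUNT with WHERE vs conditional SUM (COALESCE handles empty-table NULL)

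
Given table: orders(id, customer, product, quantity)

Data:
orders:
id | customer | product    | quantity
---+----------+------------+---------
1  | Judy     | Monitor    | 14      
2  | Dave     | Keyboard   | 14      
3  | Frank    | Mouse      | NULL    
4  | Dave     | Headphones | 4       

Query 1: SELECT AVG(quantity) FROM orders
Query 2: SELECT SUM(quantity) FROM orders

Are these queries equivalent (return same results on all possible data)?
No, not equivalent

Query 1 returns: [(10.666666666666666,)]
Query 2 returns: [(32,)]

Reason: AVG vs SUM give different aggregate values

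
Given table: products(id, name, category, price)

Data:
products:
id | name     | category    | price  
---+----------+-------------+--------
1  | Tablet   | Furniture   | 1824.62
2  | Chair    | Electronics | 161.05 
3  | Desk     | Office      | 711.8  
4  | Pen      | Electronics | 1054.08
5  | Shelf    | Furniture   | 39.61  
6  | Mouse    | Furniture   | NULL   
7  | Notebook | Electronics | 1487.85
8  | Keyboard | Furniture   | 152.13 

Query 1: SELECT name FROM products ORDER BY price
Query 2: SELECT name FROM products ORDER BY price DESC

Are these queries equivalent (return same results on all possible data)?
No, not equivalent

Query 1 returns: [('Mouse',), ('Shelf',), ('Keyboard',), ('Chair',), ('Desk',), ('Pen',), ('Notebook',), ('Tablet',)]
Query 2 returns: [('Tablet',), ('Notebook',), ('Pen',), ('Desk',), ('Chair',), ('Keyboard',), ('Shelf',), ('Mouse',)]

Reason: ASC vs DESC gives opposite ordering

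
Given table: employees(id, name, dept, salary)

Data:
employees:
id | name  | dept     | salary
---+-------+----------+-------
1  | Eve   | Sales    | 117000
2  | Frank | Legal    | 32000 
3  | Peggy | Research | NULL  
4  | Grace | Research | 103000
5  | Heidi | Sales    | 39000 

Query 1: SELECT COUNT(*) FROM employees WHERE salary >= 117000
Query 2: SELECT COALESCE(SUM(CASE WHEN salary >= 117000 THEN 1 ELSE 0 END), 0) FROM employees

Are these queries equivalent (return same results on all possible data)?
Yes, equivalent

Both queries return: [(1,)]

Reason: COUNT with WHERE vs conditional SUM (COALESCE handles empty-table NULL)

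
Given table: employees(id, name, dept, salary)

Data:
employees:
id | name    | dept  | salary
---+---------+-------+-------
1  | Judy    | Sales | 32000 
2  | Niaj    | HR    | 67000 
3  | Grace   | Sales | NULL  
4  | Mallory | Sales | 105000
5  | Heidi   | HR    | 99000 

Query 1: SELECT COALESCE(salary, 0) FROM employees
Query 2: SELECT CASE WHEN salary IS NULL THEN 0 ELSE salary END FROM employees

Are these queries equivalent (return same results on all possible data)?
Yes, equivalent

Both queries return: [(0,), (32000,), (67000,), (99000,), (105000,)]

Reason: COALESCE vs CASE for NULL handling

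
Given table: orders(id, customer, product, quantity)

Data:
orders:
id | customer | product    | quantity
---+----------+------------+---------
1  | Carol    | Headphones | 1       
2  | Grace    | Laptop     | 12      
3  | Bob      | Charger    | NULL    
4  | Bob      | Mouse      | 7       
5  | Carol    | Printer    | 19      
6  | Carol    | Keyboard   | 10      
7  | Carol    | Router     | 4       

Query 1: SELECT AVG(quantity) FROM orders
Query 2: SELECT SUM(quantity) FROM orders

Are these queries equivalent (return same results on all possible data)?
No, not equivalent

Query 1 returns: [(8.833333333333334,)]
Query 2 returns: [(53,)]

Reason: AVG vs SUM give different aggregate values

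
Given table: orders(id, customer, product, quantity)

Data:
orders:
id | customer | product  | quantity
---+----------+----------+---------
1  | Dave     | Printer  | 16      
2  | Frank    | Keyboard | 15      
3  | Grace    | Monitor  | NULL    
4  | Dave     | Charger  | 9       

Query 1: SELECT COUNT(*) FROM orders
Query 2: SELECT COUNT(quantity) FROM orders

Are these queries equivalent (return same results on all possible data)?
No, not equivalent

Query 1 returns: [(4,)]
Query 2 returns: [(3,)]

Reason: COUNT(*) includes NULLs, COUNT(column) excludes them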